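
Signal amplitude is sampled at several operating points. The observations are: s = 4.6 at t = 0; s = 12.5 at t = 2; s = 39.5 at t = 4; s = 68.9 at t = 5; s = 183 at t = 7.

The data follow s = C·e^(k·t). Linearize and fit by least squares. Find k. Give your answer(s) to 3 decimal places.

Taking logs, ln s = k·t + ln C, so regress ln s on t.
Σt = 18.0000, Σ(t)² = 94.0000, Σln s = 17.1702, Σt·ln s = 77.3863.
Equations: 94.0000·k + 18.0000·ln C = 77.3863;  18.0000·k + 5·ln C = 17.1702.
Solving (det = 146.0000): k = 0.53334, ln C = 1.51402.

k = 0.533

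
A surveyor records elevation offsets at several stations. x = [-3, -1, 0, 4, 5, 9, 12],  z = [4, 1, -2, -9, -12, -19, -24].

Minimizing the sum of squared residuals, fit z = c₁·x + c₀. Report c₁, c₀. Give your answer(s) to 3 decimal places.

c₁ = -1.903, c₀ = -1.646

The normal system MᵀM·[c₁, c₀]ᵀ = Mᵀz is [[276, 26]; [26, 7]]·[c₁, c₀]ᵀ = [-568, -61]ᵀ.
Eliminating c₀: 7·(row 1) − 26·(row 2) gives 1256·c₁ = 7·(-568) − 26·(-61) = -2390, so c₁ = -1195/628.
Then c₀ = ((-61) − 26·(-1195/628))/7 = -517/314.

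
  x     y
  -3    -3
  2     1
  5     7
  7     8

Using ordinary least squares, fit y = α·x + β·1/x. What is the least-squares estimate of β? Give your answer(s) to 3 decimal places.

Normal-equation sums: Σx·x = 87, Σx·1/x = 4, Σ1/x·1/x = 18589/44100.
For Aᵀy: Σx·y = 102, Σ1/x·y = 283/70.
Normal equations: [[87, 4]; [4, 18589/44100]]·[α, β]ᵀ = [102, 283/70]ᵀ.
Determinant 87·(18589/44100) − 4² = 303881/14700.
α = (102·(18589/44100) − 4·(283/70))/(303881/14700) = 394306/303881; β = (87·(283/70) − 4·102)/(303881/14700) = -827190/303881.

β = -2.722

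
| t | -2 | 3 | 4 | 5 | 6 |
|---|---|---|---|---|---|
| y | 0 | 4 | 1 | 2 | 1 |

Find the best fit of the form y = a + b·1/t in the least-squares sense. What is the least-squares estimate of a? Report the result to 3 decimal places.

With design matrix M, MᵀM = [[5, 9/20]; [9/20, 1769/3600]] and Mᵀy = [8, 43/20]ᵀ.
det = 5·(1769/3600) − (9/20)² = 2029/900.
a = (8·(1769/3600) − (9/20)·(43/20))/(2029/900) = 10669/8116; b = (5·(43/20) − (9/20)·8)/(2029/900) = 6435/2029.

a = 1.315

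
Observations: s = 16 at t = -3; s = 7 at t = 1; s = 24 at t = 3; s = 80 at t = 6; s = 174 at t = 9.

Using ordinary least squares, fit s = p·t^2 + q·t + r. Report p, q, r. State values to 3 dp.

p = 1.965, q = 1.296, r = 2.596

Setting ∂/∂p … = 0 gives: 8020·p + 946·q + 136·r = 17341;  946·p + 136·q + 16·r = 2077;  136·p + 16·q + 5·r = 301.
(Σt^2·t^2 = 8020, Σt^2·t = 946, Σt^2 = 136, Σt·t = 136, Σt = 16, Σ1 = 5, Σt^2·s = 17341, Σt·s = 2077, Σs = 301.)
Solving the 3×3 system (Gaussian elimination) gives p = 57587/29302, q = 37985/29302, r = 5433/2093.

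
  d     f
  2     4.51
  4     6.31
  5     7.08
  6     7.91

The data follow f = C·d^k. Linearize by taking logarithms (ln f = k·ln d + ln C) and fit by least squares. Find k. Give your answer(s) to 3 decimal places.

Linearized form: ln f = k·ln d + ln C. From the 4 transformed points,
XᵀX = [[8.2030, 5.4806]; [5.4806, 4]], rhs = [10.4535, 7.3738]ᵀ  (here Σln d = 5.4806, Σ(ln d)² = 8.2030, Σln f = 7.3738, Σln d·ln f = 10.4535).
Solving (det = 2.7744): k = 0.50489, ln C = 1.15168.

k = 0.505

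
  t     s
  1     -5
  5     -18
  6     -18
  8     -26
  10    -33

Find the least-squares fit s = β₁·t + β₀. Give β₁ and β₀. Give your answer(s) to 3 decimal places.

The normal system MᵀM·[β₁, β₀]ᵀ = Mᵀs is [[226, 30]; [30, 5]]·[β₁, β₀]ᵀ = [-741, -100]ᵀ.
Determinant 226·5 − 30² = 230.
β₁ = ((-741)·5 − 30·(-100))/230 = -141/46; β₀ = (226·(-100) − 30·(-741))/230 = -37/23.

β₁ = -3.065, β₀ = -1.609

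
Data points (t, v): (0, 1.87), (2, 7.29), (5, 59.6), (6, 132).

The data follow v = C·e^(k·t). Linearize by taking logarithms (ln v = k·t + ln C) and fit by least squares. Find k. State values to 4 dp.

Let Y = ln v. Fitting Y = k·t + ln C by least squares:
AᵀA = [[65.0000, 13.0000]; [13.0000, 4]], rhs = [53.7081, 11.5829]ᵀ  (here Σt = 13.0000, Σ(t)² = 65.0000, Σln v = 11.5829, Σt·ln v = 53.7081).
Slope k = (n·Σt·ln v − Σt·Σln v)/(n·Σ(t)² − (Σt)²) = (4·53.7081 − 13.0000·11.5829)/91.0000 = 0.70610; ln C = (Σln v − k·Σt)/n = 0.60091.

k = 0.7061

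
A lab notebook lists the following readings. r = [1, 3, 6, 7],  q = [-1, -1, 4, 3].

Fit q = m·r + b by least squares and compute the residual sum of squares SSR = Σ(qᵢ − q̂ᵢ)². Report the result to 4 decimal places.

SSR = 3.6044

MᵀM·[m, b]ᵀ = Mᵀq reads: 95·m + 17·b = 41;  17·m + 4·b = 5.
Δ = 95·4 − 17² = 91.
m = (41·4 − 17·5)/91 = 79/91; b = (95·5 − 17·41)/91 = -222/91.
Residuals: 4/7, -106/91, 16/13, -58/91; SSR = 328/91.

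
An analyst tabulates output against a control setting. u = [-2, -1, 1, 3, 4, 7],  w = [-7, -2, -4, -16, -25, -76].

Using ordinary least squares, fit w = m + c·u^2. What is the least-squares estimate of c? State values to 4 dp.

c = -1.5205

Entries of AᵀA: Σ1 = 6, Σu^2 = 80, Σu^2·u^2 = 2756.
And Σw = -130, Σu^2·w = -4302.
Normal equations: [[6, 80]; [80, 2756]]·[m, c]ᵀ = [-130, -4302]ᵀ.
Eliminating c: 2756·(row 1) − 80·(row 2) gives 10136·m = 2756·(-130) − 80·(-4302) = -14120, so m = -1765/1267.
Then c = ((-4302) − 80·(-1765/1267))/2756 = -3853/2534.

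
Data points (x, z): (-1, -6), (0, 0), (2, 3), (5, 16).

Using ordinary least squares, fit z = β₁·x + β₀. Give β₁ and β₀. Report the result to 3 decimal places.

The normal system MᵀM·[β₁, β₀]ᵀ = Mᵀz is [[30, 6]; [6, 4]]·[β₁, β₀]ᵀ = [92, 13]ᵀ.
Determinant 30·4 − 6² = 84.
β₁ = (92·4 − 6·13)/84 = 145/42; β₀ = (30·13 − 6·92)/84 = -27/14.

β₁ = 3.452, β₀ = -1.929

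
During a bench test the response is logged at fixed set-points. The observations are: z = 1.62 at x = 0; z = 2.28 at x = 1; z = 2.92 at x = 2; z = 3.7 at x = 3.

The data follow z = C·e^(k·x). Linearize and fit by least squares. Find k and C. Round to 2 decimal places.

Taking logs, ln z = k·x + ln C, so regress ln z on x.
Σx = 6.0000, Σ(x)² = 14.0000, Σln z = 3.6865, Σx·ln z = 6.8923.
Equations: 14.0000·k + 6.0000·ln C = 6.8923;  6.0000·k + 4·ln C = 3.6865.
Δ = 14.0000·4 − (6.0000)² = 20.0000; k = (6.8923·4 − 6.0000·3.6865)/20.0000 = 0.27251, ln C = (14.0000·3.6865 − 6.0000·6.8923)/20.0000 = 0.51286, so C = exp(0.51286) = 1.67006.

k = 0.27, C = 1.67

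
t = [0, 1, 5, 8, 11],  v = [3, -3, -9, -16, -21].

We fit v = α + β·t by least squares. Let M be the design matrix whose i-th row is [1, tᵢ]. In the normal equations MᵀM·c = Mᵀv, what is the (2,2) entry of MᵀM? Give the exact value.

211

Row 2 ↔ basis t, column 2 ↔ basis t, so (MᵀM)_{2,2} = Σᵢ (t)·(t) = (0)·(0) + (1)·(1) + (5)·(5) + (8)·(8) + (11)·(11) = 211.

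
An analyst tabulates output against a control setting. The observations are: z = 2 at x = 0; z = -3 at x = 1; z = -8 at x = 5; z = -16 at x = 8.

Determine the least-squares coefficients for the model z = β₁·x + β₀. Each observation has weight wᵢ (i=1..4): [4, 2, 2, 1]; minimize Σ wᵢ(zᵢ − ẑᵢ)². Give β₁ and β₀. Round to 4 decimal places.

The normal system AᵀWA·[β₁, β₀]ᵀ = AᵀWz is [[116, 20]; [20, 9]]·[β₁, β₀]ᵀ = [-214, -30]ᵀ.
Determinant 116·9 − 20² = 644.
β₁ = ((-214)·9 − 20·(-30))/644 = -663/322; β₀ = (116·(-30) − 20·(-214))/644 = 200/161.

β₁ = -2.0590, β₀ = 1.2422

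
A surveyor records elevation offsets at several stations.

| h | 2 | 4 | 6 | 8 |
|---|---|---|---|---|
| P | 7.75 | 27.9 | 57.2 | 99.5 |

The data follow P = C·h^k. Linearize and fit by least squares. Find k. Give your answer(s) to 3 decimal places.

Let Y = ln P. Fitting Y = k·ln h + ln C by least squares:
AᵀA = [[9.9367, 5.9506]; [5.9506, 4]], rhs = [22.8500, 14.0230]ᵀ  (here Σln h = 5.9506, Σ(ln h)² = 9.9367, Σln P = 14.0230, Σln h·ln P = 22.8500).
Δ = 9.9367·4 − (5.9506)² = 4.3368; k = (22.8500·4 − 5.9506·14.0230)/4.3368 = 1.83407, ln C = (9.9367·14.0230 − 5.9506·22.8500)/4.3368 = 0.77729.

k = 1.834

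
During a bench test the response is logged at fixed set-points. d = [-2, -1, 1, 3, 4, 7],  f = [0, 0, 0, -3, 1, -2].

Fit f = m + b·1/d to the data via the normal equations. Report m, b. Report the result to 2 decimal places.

m = -0.65, b = -0.36

Sums needed: Σ1 = 6, Σ1/d = 19/84, Σ1/d·1/d = 17245/7056.
Moment sums: Σf = -4, Σ1/d·f = -29/28.
Eliminating b: (17245/7056)·(row 1) − (19/84)·(row 2) gives (103109/7056)·m = (17245/7056)·(-4) − (19/84)·(-29/28) = -67327/7056, so m = -67327/103109.
Then b = ((-29/28) − (19/84)·(-67327/103109))/(17245/7056) = -37464/103109.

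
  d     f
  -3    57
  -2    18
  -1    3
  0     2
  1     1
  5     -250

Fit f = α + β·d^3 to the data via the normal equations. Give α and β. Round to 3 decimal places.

α = 2.092, β = -2.017

Sums needed: Σ1 = 6, Σd^3 = 90, Σd^3·d^3 = 16420.
Moment sums: Σf = -169, Σd^3·f = -32935.
So MᵀM·[α, β]ᵀ = Mᵀf: [[6, 90]; [90, 16420]]·[α, β]ᵀ = [-169, -32935]ᵀ.
det = 6·16420 − 90² = 90420.
α = ((-169)·16420 − 90·(-32935))/90420 = 18917/9042; β = (6·(-32935) − 90·(-169))/90420 = -3040/1507.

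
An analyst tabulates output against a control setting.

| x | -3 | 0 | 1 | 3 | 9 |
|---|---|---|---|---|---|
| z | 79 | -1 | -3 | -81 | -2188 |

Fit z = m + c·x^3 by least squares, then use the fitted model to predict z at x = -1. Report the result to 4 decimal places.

ẑ = 2.2314

With design matrix M, MᵀM = [[5, 730]; [730, 532900]] and Mᵀz = [-2194, -1599375]ᵀ.
Eliminating c: 532900·(row 1) − 730·(row 2) gives 2131600·m = 532900·(-2194) − 730·(-1599375) = -1638850, so m = -449/584.
Then c = ((-1599375) − 730·(-449/584))/532900 = -1279051/426320.
At x = -1: ẑ = (-449/584)·(1) + (-1279051/426320)·(-1) = 951281/426320.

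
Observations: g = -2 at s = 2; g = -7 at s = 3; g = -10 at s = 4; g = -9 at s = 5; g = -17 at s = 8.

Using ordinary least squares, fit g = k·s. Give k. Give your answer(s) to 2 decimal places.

k = -2.08

With design matrix M, MᵀM = [[118]] and Mᵀg = [-246]ᵀ.
k = (-246)/118 = -2.08475.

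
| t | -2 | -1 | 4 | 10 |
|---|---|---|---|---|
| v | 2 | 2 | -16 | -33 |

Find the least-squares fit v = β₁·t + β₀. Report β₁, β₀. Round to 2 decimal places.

β₁ = -3.04, β₀ = -2.88

Entries of MᵀM: Σt·t = 121, Σt = 11, Σ1 = 4.
And Σt·v = -400, Σv = -45.
So MᵀM·[β₁, β₀]ᵀ = Mᵀv: [[121, 11]; [11, 4]]·[β₁, β₀]ᵀ = [-400, -45]ᵀ.
Eliminating β₀: 4·(row 1) − 11·(row 2) gives 363·β₁ = 4·(-400) − 11·(-45) = -1105, so β₁ = -1105/363.
Then β₀ = ((-45) − 11·(-1105/363))/4 = -95/33.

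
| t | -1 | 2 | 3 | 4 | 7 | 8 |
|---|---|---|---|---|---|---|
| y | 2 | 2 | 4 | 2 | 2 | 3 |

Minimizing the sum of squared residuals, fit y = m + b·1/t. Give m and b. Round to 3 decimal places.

With design matrix X, XᵀX = [[6, 59/168]; [59/168, 41197/28224]] and Xᵀy = [15, 251/168]ᵀ.
Δ = 6·(41197/28224) − (59/168)² = 243701/28224.
m = (15·(41197/28224) − (59/168)·(251/168))/(243701/28224) = 603146/243701; b = (6·(251/168) − (59/168)·15)/(243701/28224) = 104328/243701.

m = 2.475, b = 0.428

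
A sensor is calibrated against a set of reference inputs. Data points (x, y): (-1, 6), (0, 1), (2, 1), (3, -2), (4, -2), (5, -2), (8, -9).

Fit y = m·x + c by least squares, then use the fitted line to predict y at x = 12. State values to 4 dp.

Normal-equation sums: Σx·x = 119, Σx = 21, Σ1 = 7.
For Aᵀy: Σx·y = -100, Σy = -7.
Δ = 119·7 − 21² = 392.
m = ((-100)·7 − 21·(-7))/392 = -79/56; c = (119·(-7) − 21·(-100))/392 = 181/56.
At x = 12: ŷ = (-79/56)·(12) + (181/56)·(1) = -767/56.

ŷ = -13.6964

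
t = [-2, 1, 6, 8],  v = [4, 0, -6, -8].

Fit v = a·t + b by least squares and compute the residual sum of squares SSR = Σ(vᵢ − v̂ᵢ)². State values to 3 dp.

Normal-equation sums: Σt·t = 105, Σt = 13, Σ1 = 4.
Right-hand side: Σt·v = -108, Σv = -10.
Eliminating b: 4·(row 1) − 13·(row 2) gives 251·a = 4·(-108) − 13·(-10) = -302, so a = -302/251.
Then b = ((-10) − 13·(-302/251))/4 = 354/251.
Residuals: 46/251, -52/251, -48/251, 54/251; SSR = 40/251.

SSR = 0.159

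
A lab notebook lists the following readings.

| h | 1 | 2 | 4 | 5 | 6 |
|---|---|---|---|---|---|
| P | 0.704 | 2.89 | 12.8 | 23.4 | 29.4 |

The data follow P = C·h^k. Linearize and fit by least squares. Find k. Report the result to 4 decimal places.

k = 2.1258

Linearized form: ln P = k·ln h + ln C. From the 5 transformed points,
Over the data: Σln h = 5.4806, Σ(ln h)² = 8.2030, Σln P = 9.7935, Σln h·ln P = 15.4020.
Normal system: [[8.2030, 5.4806]; [5.4806, 5]]·[k, ln C]ᵀ = [15.4020, 9.7935]ᵀ.
Slope k = (n·Σln h·ln P − Σln h·Σln P)/(n·Σ(ln h)² − (Σln h)²) = (5·15.4020 − 5.4806·9.7935)/10.9774 = 2.12577; ln C = (Σln P − k·Σln h)/n = -0.37142.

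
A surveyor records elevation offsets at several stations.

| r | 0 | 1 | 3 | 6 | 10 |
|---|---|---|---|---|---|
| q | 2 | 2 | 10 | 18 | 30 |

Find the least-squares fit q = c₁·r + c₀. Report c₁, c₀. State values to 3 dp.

Forming XᵀX = [[146, 20]; [20, 5]] and Xᵀq = [440, 62]ᵀ gives XᵀX·[c₁, c₀]ᵀ = Xᵀq.
det = 146·5 − 20² = 330.
c₁ = (440·5 − 20·62)/330 = 32/11; c₀ = (146·62 − 20·440)/330 = 42/55.

c₁ = 2.909, c₀ = 0.764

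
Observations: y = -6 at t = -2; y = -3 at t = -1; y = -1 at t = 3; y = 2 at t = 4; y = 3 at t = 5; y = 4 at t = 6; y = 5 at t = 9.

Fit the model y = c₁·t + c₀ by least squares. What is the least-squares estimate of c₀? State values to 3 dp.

c₀ = -2.879

XᵀX·[c₁, c₀]ᵀ = Xᵀy reads: 172·c₁ + 24·c₀ = 104;  24·c₁ + 7·c₀ = 4.
Eliminating c₀: 7·(row 1) − 24·(row 2) gives 628·c₁ = 7·104 − 24·4 = 632, so c₁ = 158/157.
Then c₀ = (4 − 24·(158/157))/7 = -452/157.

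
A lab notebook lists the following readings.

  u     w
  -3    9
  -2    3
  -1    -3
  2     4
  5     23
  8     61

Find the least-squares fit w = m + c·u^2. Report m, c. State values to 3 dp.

The normal system AᵀA·[m, c]ᵀ = Aᵀw is [[6, 107]; [107, 4835]]·[m, c]ᵀ = [97, 4585]ᵀ.
Δ = 6·4835 − 107² = 17561.
m = (97·4835 − 107·4585)/17561 = -21600/17561; c = (6·4585 − 107·97)/17561 = 17131/17561.

m = -1.230, c = 0.976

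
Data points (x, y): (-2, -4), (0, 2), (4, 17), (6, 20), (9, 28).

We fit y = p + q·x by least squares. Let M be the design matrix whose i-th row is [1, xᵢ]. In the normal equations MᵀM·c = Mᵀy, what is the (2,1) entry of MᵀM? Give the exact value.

17

Row 2 ↔ basis x, column 1 ↔ basis 1, so (MᵀM)_{2,1} = Σᵢ x = (-2)·(1) + (0)·(1) + (4)·(1) + (6)·(1) + (9)·(1) = 17.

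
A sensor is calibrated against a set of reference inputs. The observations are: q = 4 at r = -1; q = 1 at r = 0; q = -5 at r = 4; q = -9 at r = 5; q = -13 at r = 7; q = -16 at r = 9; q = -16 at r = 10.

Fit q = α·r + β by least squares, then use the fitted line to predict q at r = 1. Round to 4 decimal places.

q̂ = -0.4332

Forming AᵀA = [[272, 34]; [34, 7]] and Aᵀq = [-464, -54]ᵀ gives AᵀA·[α, β]ᵀ = Aᵀq.
det = 272·7 − 34² = 748.
α = ((-464)·7 − 34·(-54))/748 = -353/187; β = (272·(-54) − 34·(-464))/748 = 16/11.
At r = 1: q̂ = (-353/187)·(1) + (16/11)·(1) = -81/187.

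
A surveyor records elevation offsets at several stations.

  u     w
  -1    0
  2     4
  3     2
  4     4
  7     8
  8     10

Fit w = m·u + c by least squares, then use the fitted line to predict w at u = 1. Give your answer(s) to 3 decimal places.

ŵ = 1.635

From the data, Σu·u = 143, Σu = 23, Σ1 = 6.
Moment sums: Σu·w = 166, Σw = 28.
Normal equations: [[143, 23]; [23, 6]]·[m, c]ᵀ = [166, 28]ᵀ.
Eliminating c: 6·(row 1) − 23·(row 2) gives 329·m = 6·166 − 23·28 = 352, so m = 352/329.
Then c = (28 − 23·(352/329))/6 = 186/329.
At u = 1: ŵ = (352/329)·(1) + (186/329)·(1) = 538/329.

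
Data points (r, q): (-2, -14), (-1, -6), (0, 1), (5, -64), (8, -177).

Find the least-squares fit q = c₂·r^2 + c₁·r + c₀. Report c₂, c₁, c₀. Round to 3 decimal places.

From the data, Σr^2·r^2 = 4738, Σr^2·r = 628, Σr^2 = 94, Σr·r = 94, Σr = 10, Σ1 = 5.
And Σr^2·q = -12990, Σr·q = -1702, Σq = -260.
Row-reducing yields c₂ = -99335/32799, c₁ = 66743/32799, c₀ = 9488/10933.

c₂ = -3.029, c₁ = 2.035, c₀ = 0.868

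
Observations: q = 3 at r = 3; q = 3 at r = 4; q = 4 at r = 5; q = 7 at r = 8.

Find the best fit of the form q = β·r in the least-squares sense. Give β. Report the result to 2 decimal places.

β = 0.85

Compute the Gram sums: Σr·r = 114.
Right-hand side: Σr·q = 97.
So XᵀX·[β]ᵀ = Xᵀq: [[114]]·[β]ᵀ = [97]ᵀ.
Hence β = 97 / 114 ≈ 0.850877.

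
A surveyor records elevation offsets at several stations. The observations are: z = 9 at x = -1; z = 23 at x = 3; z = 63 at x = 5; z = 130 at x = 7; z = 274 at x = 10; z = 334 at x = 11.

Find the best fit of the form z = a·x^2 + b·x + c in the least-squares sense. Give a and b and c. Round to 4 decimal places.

Compute the Gram sums: Σx^2·x^2 = 27749, Σx^2·x = 2825, Σx^2 = 305, Σx·x = 305, Σx = 35, Σ1 = 6.
Moment sums: Σx^2·z = 75975, Σx·z = 7699, Σz = 833.
Inverting the 3×3 Gram matrix, [a, b, c]ᵀ = [126335/42276, -598441/211380, 1865/542]ᵀ.

a = 2.9883, b = -2.8311, c = 3.4410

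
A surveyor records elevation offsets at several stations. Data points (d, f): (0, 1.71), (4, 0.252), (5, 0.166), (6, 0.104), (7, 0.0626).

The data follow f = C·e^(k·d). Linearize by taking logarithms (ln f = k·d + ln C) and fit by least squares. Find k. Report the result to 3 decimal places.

k = -0.470

Let Y = ln f. Fitting Y = k·d + ln C by least squares:
Sums: Σd = 22.0000, Σ(d)² = 126.0000, Σln f = -7.6720, Σd·ln f = -47.4693.
Normal system: [[126.0000, 22.0000]; [22.0000, 5]]·[k, ln C]ᵀ = [-47.4693, -7.6720]ᵀ.
Slope k = (n·Σd·ln f − Σd·Σln f)/(n·Σ(d)² − (Σd)²) = (5·-47.4693 − 22.0000·-7.6720)/146.0000 = -0.46961; ln C = (Σln f − k·Σd)/n = 0.53190.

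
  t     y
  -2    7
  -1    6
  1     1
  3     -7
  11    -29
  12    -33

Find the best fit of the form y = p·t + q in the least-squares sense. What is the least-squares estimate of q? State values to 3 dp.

AᵀA·[p, q]ᵀ = Aᵀy reads: 280·p + 24·q = -755;  24·p + 6·q = -55.
(Σt·t = 280, Σt = 24, Σ1 = 6, Σt·y = -755, Σy = -55.)
Eliminating q: 6·(row 1) − 24·(row 2) gives 1104·p = 6·(-755) − 24·(-55) = -3210, so p = -535/184.
Then q = ((-55) − 24·(-535/184))/6 = 170/69.

q = 2.464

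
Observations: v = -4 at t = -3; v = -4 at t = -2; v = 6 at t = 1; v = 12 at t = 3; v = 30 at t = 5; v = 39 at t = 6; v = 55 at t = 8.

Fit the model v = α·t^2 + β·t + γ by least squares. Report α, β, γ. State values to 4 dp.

Normal-equation sums: Σt^2·t^2 = 6196, Σt^2·t = 846, Σt^2 = 148, Σt·t = 148, Σt = 18, Σ1 = 7.
And Σt^2·v = 5736, Σt·v = 886, Σv = 134.
Normal equations: [[6196, 846, 148]; [846, 148, 18]; [148, 18, 7]]·[α, β, γ]ᵀ = [5736, 886, 134]ᵀ.
Row-reducing yields α = 75715/166809, β = 180490/55603, γ = 200018/166809.

α = 0.4539, β = 3.2460, γ = 1.1991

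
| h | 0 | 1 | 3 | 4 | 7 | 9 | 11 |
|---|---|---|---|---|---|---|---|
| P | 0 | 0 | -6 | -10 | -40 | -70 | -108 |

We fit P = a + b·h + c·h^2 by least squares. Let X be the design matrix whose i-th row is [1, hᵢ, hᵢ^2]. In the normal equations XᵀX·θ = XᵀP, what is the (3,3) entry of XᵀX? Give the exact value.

Row 3 ↔ basis h^2, column 3 ↔ basis h^2, so (XᵀX)_{3,3} = Σᵢ (h^2)·(h^2) = (0)·(0) + (1)·(1) + (9)·(9) + (16)·(16) + (49)·(49) + (81)·(81) + (121)·(121) = 23941.

23941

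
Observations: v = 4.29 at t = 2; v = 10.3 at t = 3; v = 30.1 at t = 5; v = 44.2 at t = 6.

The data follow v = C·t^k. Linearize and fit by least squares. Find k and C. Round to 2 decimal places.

Taking logs, ln v = k·ln t + ln C, so regress ln v on ln t.
Σln t = 5.1930, Σ(ln t)² = 7.4881, Σln v = 10.9817, Σln t·ln v = 15.8394.
Equations: 7.4881·k + 5.1930·ln C = 15.8394;  5.1930·k + 4·ln C = 10.9817.
Δ = 7.4881·4 − (5.1930)² = 2.9856; k = (15.8394·4 − 5.1930·10.9817)/2.9856 = 2.12026, ln C = (7.4881·10.9817 − 5.1930·15.8394)/2.9856 = -0.00719, so C = exp(-0.00719) = 0.99284.

k = 2.12, C = 0.99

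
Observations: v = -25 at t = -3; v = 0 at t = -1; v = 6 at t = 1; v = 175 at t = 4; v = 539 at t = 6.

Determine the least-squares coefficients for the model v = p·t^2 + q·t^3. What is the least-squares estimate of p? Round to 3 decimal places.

p = 3.100

Forming XᵀX = [[1635, 8557]; [8557, 51483]] and Xᵀv = [21985, 128305]ᵀ gives XᵀX·[p, q]ᵀ = Xᵀv.
Δ = 1635·51483 − 8557² = 10952456.
p = (21985·51483 − 8557·128305)/10952456 = 16973935/5476228; q = (1635·128305 − 8557·21985)/10952456 = 10826515/5476228.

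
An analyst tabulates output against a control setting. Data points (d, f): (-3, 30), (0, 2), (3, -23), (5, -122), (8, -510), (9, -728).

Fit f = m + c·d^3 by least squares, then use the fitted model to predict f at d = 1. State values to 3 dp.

Forming MᵀM = [[6, 1366]; [1366, 810668]] and Mᵀf = [-1351, -808513]ᵀ gives MᵀM·[m, c]ᵀ = Mᵀf.
det = 6·810668 − 1366² = 2998052.
m = ((-1351)·810668 − 1366·(-808513))/2998052 = 4608145/1499026; c = (6·(-808513) − 1366·(-1351))/2998052 = -751403/749513.
At d = 1: f̂ = (4608145/1499026)·(1) + (-751403/749513)·(1) = 182667/88178.

f̂ = 2.072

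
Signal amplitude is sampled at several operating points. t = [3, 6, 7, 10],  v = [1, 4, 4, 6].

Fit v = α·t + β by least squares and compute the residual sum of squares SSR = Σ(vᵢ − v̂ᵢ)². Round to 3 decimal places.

SSR = 0.500

The normal equations are: 194·α + 26·β = 115;  26·α + 4·β = 15.
(Σt·t = 194, Σt = 26, Σ1 = 4, Σt·v = 115, Σv = 15.)
Determinant 194·4 − 26² = 100.
α = (115·4 − 26·15)/100 = 7/10; β = (194·15 − 26·115)/100 = -4/5.
Residuals: -3/10, 3/5, -1/10, -1/5; SSR = 1/2.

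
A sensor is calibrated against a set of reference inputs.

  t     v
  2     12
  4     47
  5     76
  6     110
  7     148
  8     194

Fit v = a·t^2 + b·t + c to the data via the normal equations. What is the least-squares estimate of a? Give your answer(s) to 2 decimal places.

Compute the Gram sums: Σt^2·t^2 = 8690, Σt^2·t = 1268, Σt^2 = 194, Σt·t = 194, Σt = 32, Σ1 = 6.
Moment sums: Σt^2·v = 26328, Σt·v = 3840, Σv = 587.
AᵀA·[a, b, c]ᵀ = Aᵀv becomes [[8690, 1268, 194]; [1268, 194, 32]; [194, 32, 6]]·[a, b, c]ᵀ = [26328, 3840, 587]ᵀ.
Inverting the 3×3 Gram matrix, [a, b, c]ᵀ = [85/28, 3/70, -11/20]ᵀ.

a = 3.04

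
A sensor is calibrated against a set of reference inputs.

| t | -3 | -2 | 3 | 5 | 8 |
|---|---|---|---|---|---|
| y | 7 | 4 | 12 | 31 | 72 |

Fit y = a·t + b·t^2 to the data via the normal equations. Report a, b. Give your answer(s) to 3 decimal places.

a = 0.756, b = 1.040

XᵀX·[a, b]ᵀ = Xᵀy reads: 111·a + 629·b = 738;  629·a + 4899·b = 5570.
Determinant 111·4899 − 629² = 148148.
a = (738·4899 − 629·5570)/148148 = 27983/37037; b = (111·5570 − 629·738)/148148 = 1041/1001.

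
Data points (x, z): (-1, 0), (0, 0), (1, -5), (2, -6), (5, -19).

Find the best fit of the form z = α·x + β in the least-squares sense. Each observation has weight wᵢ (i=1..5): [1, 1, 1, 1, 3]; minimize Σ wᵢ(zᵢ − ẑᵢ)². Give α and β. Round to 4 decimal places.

α = -3.4460, β = -1.3453

Compute the Gram sums: Σwᵢ·x·x = 81, Σwᵢ·x = 17, Σwᵢ·1 = 7.
Right-hand side: Σwᵢ·x·z = -302, Σwᵢ·z = -68.
So MᵀWM·[α, β]ᵀ = MᵀWz: [[81, 17]; [17, 7]]·[α, β]ᵀ = [-302, -68]ᵀ.
Eliminating β: 7·(row 1) − 17·(row 2) gives 278·α = 7·(-302) − 17·(-68) = -958, so α = -479/139.
Then β = ((-68) − 17·(-479/139))/7 = -187/139.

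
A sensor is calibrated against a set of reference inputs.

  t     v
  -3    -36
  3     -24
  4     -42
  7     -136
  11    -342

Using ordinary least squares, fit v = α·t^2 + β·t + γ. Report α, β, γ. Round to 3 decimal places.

α = -2.986, β = 2.011, γ = -3.013

The normal equations are: 17460·α + 1738·β + 204·γ = -49258;  1738·α + 204·β + 22·γ = -4846;  204·α + 22·β + 5·γ = -580.
(Σt^2·t^2 = 17460, Σt^2·t = 1738, Σt^2 = 204, Σt·t = 204, Σt = 22, Σ1 = 5, Σt^2·v = -49258, Σt·v = -4846, Σv = -580.)
Row-reducing yields α = -1019749/341491, β = 686723/341491, γ = -1028778/341491.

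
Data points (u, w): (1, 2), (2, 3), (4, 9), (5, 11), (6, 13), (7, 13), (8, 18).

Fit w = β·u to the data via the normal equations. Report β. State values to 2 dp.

Normal-equation sums: Σu·u = 195.
And Σu·w = 412.
So MᵀM·[β]ᵀ = Mᵀw: [[195]]·[β]ᵀ = [412]ᵀ.
β = 412/195 = 2.11282.

β = 2.11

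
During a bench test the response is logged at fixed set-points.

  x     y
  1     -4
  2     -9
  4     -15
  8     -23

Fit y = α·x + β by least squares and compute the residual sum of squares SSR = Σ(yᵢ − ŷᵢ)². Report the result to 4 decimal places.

Setting ∂/∂α … = 0 gives: 85·α + 15·β = -266;  15·α + 4·β = -51.
(Σx·x = 85, Σx = 15, Σ1 = 4, Σx·y = -266, Σy = -51.)
Eliminating β: 4·(row 1) − 15·(row 2) gives 115·α = 4·(-266) − 15·(-51) = -299, so α = -13/5.
Then β = ((-51) − 15·(-13/5))/4 = -3.
Residuals: 8/5, -4/5, -8/5, 4/5; SSR = 32/5.

SSR = 6.4000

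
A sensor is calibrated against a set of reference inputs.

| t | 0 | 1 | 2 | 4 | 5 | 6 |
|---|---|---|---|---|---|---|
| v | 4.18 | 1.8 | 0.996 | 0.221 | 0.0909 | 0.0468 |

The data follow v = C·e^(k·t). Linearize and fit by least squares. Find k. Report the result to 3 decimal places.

Linearized form: ln v = k·t + ln C. From the 6 transformed points,
XᵀX = [[82.0000, 18.0000]; [18.0000, 6]], rhs = [-35.8198, -4.9554]ᵀ  (here Σt = 18.0000, Σ(t)² = 82.0000, Σln v = -4.9554, Σt·ln v = -35.8198).
Slope k = (n·Σt·ln v − Σt·Σln v)/(n·Σ(t)² − (Σt)²) = (6·-35.8198 − 18.0000·-4.9554)/168.0000 = -0.74835; ln C = (Σln v − k·Σt)/n = 1.41914.

k = -0.748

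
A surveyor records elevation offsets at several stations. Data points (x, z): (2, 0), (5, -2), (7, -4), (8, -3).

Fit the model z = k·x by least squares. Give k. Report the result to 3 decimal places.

From the data, Σx·x = 142.
Right-hand side: Σx·z = -62.
Normal equations: [[142]]·[k]ᵀ = [-62]ᵀ.
Hence k = -62 / 142 ≈ -0.43662.

k = -0.437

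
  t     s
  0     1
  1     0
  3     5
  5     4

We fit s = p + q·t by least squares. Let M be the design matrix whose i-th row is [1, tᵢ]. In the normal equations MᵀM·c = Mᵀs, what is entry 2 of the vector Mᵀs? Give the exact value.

35

Entry 2 ↔ basis t, so (Mᵀs)_{2} = Σᵢ (t)·sᵢ = (0)·(1) + (1)·(0) + (3)·(5) + (5)·(4) = 35.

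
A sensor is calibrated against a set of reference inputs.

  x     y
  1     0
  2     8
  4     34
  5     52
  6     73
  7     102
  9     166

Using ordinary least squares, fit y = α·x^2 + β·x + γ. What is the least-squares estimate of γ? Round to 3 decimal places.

γ = -2.638

The normal equations are: 11156·α + 1486·β + 212·γ = 22948;  1486·α + 212·β + 34·γ = 3058;  212·α + 34·β + 7·γ = 435.
(Σx^2·x^2 = 11156, Σx^2·x = 1486, Σx^2 = 212, Σx·x = 212, Σx = 34, Σ1 = 7, Σx^2·y = 22948, Σx·y = 3058, Σy = 435.)
Row-reducing yields α = 46748/23961, β = 28088/23961, γ = -21073/7987.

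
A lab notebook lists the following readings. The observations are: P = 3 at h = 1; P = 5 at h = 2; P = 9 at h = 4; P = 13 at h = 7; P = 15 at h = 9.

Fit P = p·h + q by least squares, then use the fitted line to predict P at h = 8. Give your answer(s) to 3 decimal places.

The normal equations are: 151·p + 23·q = 275;  23·p + 5·q = 45.
Eliminating q: 5·(row 1) − 23·(row 2) gives 226·p = 5·275 − 23·45 = 340, so p = 170/113.
Then q = (45 − 23·(170/113))/5 = 235/113.
At h = 8: P̂ = (170/113)·(8) + (235/113)·(1) = 1595/113.

P̂ = 14.115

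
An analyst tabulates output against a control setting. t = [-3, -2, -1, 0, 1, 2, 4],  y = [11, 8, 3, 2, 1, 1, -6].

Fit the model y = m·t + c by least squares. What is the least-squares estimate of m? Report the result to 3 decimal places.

m = -2.176

Normal-equation sums: Σt·t = 35, Σt = 1, Σ1 = 7.
Moment sums: Σt·y = -73, Σy = 20.
So MᵀM·[m, c]ᵀ = Mᵀy: [[35, 1]; [1, 7]]·[m, c]ᵀ = [-73, 20]ᵀ.
Determinant 35·7 − 1² = 244.
m = ((-73)·7 − 1·20)/244 = -531/244; c = (35·20 − 1·(-73))/244 = 773/244.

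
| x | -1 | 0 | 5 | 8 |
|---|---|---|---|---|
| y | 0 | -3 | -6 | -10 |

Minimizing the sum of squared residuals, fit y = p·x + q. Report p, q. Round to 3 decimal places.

Entries of MᵀM: Σx·x = 90, Σx = 12, Σ1 = 4.
Moment sums: Σx·y = -110, Σy = -19.
Normal equations: [[90, 12]; [12, 4]]·[p, q]ᵀ = [-110, -19]ᵀ.
Δ = 90·4 − 12² = 216.
p = ((-110)·4 − 12·(-19))/216 = -53/54; q = (90·(-19) − 12·(-110))/216 = -65/36.

p = -0.981, q = -1.806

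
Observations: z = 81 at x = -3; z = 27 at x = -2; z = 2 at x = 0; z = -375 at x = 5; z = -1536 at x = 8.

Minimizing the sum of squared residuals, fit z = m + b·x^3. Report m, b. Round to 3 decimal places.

Compute the Gram sums: Σ1 = 5, Σx^3 = 602, Σx^3·x^3 = 278562.
And Σz = -1801, Σx^3·z = -835710.
MᵀM·[m, b]ᵀ = Mᵀz becomes [[5, 602]; [602, 278562]]·[m, b]ᵀ = [-1801, -835710]ᵀ.
Δ = 5·278562 − 602² = 1030406.
m = ((-1801)·278562 − 602·(-835710))/1030406 = 703629/515203; b = (5·(-835710) − 602·(-1801))/1030406 = -1547174/515203.

m = 1.366, b = -3.003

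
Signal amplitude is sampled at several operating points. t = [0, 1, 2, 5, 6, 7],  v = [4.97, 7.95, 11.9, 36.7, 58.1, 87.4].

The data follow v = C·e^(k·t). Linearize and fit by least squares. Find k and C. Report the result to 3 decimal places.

Let Y = ln v. Fitting Y = k·t + ln C by least squares:
Over the data: Σt = 21.0000, Σ(t)² = 115.0000, Σln v = 18.2886, Σt·ln v = 80.7066.
Normal system: [[115.0000, 21.0000]; [21.0000, 6]]·[k, ln C]ᵀ = [80.7066, 18.2886]ᵀ.
Solving (det = 249.0000): k = 0.40233, ln C = 1.63995, so C = exp(1.63995) = 5.15490.

k = 0.402, C = 5.155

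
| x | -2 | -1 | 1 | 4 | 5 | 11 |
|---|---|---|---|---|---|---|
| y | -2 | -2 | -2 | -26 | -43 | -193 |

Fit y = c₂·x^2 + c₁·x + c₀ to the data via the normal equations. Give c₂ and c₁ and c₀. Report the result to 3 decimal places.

c₂ = -1.510, c₁ = -0.982, c₀ = 0.559

AᵀA·[c₂, c₁, c₀]ᵀ = Aᵀy reads: 15540·c₂ + 1512·c₁ + 168·c₀ = -24856;  1512·c₂ + 168·c₁ + 18·c₀ = -2438;  168·c₂ + 18·c₁ + 6·c₀ = -268.
Solving the 3×3 system (Gaussian elimination) gives c₂ = -4598/3045, c₁ = -427/435, c₀ = 81/145.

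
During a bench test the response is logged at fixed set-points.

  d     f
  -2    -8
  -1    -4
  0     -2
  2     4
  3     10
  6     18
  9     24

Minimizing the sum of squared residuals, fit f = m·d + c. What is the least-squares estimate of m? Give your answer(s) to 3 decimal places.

m = 2.988

Sums needed: Σd·d = 135, Σd = 17, Σ1 = 7.
Moment sums: Σd·f = 382, Σf = 42.
MᵀM·[m, c]ᵀ = Mᵀf becomes [[135, 17]; [17, 7]]·[m, c]ᵀ = [382, 42]ᵀ.
Determinant 135·7 − 17² = 656.
m = (382·7 − 17·42)/656 = 245/82; c = (135·42 − 17·382)/656 = -103/82.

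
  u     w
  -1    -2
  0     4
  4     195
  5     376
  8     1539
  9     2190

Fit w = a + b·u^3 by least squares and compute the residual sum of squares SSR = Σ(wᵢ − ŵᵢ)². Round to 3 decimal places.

SSR = 7.040

Normal-equation sums: Σ1 = 6, Σu^3 = 1429, Σu^3·u^3 = 813307.
And Σw = 4302, Σu^3·w = 2443960.
Determinant 6·813307 − 1429² = 2837801.
a = (4302·813307 − 1429·2443960)/2837801 = 6427874/2837801; b = (6·2443960 − 1429·4302)/2837801 = 8516202/2837801.
Residuals: -3587274/2837801, 4923330/2837801, 1906393/2837801, -3939948/2837801, 652441/2837801, 45058/2837801; SSR = 19977774/2837801.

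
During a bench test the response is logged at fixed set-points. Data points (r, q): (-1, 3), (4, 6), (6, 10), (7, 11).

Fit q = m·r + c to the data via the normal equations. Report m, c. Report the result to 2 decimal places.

From the data, Σr·r = 102, Σr = 16, Σ1 = 4.
For Mᵀq: Σr·q = 158, Σq = 30.
So MᵀM·[m, c]ᵀ = Mᵀq: [[102, 16]; [16, 4]]·[m, c]ᵀ = [158, 30]ᵀ.
Δ = 102·4 − 16² = 152.
m = (158·4 − 16·30)/152 = 1; c = (102·30 − 16·158)/152 = 7/2.

m = 1.00, c = 3.50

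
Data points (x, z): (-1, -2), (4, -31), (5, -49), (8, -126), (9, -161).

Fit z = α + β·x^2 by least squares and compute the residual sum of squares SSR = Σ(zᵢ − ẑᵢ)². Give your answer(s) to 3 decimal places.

Sums needed: Σ1 = 5, Σx^2 = 187, Σx^2·x^2 = 11539.
Moment sums: Σz = -369, Σx^2·z = -22828.
AᵀA·[α, β]ᵀ = Aᵀz becomes [[5, 187]; [187, 11539]]·[α, β]ᵀ = [-369, -22828]ᵀ.
det = 5·11539 − 187² = 22726.
α = ((-369)·11539 − 187·(-22828))/22726 = 995/2066; β = (5·(-22828) − 187·(-369))/22726 = -45137/22726.
Residuals: -5630/11363, 6741/22726, 1953/11363, 14347/22726, -6867/11363; SSR = 25607/22726.

SSR = 1.127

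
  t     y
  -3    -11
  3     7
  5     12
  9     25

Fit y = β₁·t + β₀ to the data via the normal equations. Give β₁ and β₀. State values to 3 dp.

With design matrix A, AᵀA = [[124, 14]; [14, 4]] and Aᵀy = [339, 33]ᵀ.
Eliminating β₀: 4·(row 1) − 14·(row 2) gives 300·β₁ = 4·339 − 14·33 = 894, so β₁ = 149/50.
Then β₀ = (33 − 14·(149/50))/4 = -109/50.

β₁ = 2.980, β₀ = -2.180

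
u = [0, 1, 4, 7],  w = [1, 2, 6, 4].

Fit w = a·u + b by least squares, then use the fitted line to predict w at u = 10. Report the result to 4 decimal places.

ŵ = 6.7500

The normal system AᵀA·[a, b]ᵀ = Aᵀw is [[66, 12]; [12, 4]]·[a, b]ᵀ = [54, 13]ᵀ.
Determinant 66·4 − 12² = 120.
a = (54·4 − 12·13)/120 = 1/2; b = (66·13 − 12·54)/120 = 7/4.
At u = 10: ŵ = (1/2)·(10) + (7/4)·(1) = 27/4.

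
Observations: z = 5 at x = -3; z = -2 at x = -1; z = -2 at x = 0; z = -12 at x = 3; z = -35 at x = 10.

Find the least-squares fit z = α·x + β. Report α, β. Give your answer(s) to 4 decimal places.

From the data, Σx·x = 119, Σx = 9, Σ1 = 5.
For Aᵀz: Σx·z = -399, Σz = -46.
AᵀA·[α, β]ᵀ = Aᵀz becomes [[119, 9]; [9, 5]]·[α, β]ᵀ = [-399, -46]ᵀ.
Determinant 119·5 − 9² = 514.
α = ((-399)·5 − 9·(-46))/514 = -1581/514; β = (119·(-46) − 9·(-399))/514 = -1883/514.

α = -3.0759, β = -3.6634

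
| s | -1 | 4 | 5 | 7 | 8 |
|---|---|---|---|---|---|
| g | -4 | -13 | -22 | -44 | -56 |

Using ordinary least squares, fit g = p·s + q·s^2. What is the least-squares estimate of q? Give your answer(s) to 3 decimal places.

Normal-equation sums: Σs·s = 155, Σs·s^2 = 1043, Σs^2·s^2 = 7379.
Moment sums: Σs·g = -914, Σs^2·g = -6502.
AᵀA·[p, q]ᵀ = Aᵀg becomes [[155, 1043]; [1043, 7379]]·[p, q]ᵀ = [-914, -6502]ᵀ.
Eliminating q: 7379·(row 1) − 1043·(row 2) gives 55896·p = 7379·(-914) − 1043·(-6502) = 37180, so p = 9295/13974.
Then q = ((-6502) − 1043·(9295/13974))/7379 = -13627/13974.

q = -0.975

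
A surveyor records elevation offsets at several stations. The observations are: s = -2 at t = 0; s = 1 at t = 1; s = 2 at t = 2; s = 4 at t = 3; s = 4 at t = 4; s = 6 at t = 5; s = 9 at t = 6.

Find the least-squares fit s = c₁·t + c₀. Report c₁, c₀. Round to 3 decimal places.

c₁ = 1.607, c₀ = -1.393

The normal equations are: 91·c₁ + 21·c₀ = 117;  21·c₁ + 7·c₀ = 24.
(Σt·t = 91, Σt = 21, Σ1 = 7, Σt·s = 117, Σs = 24.)
Determinant 91·7 − 21² = 196.
c₁ = (117·7 − 21·24)/196 = 45/28; c₀ = (91·24 − 21·117)/196 = -39/28.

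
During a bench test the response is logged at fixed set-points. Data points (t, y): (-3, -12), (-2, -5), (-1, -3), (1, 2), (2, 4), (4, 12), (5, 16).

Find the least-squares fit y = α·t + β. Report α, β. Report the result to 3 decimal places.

Forming AᵀA = [[60, 6]; [6, 7]] and Aᵀy = [187, 14]ᵀ gives AᵀA·[α, β]ᵀ = Aᵀy.
Eliminating β: 7·(row 1) − 6·(row 2) gives 384·α = 7·187 − 6·14 = 1225, so α = 1225/384.
Then β = (14 − 6·(1225/384))/7 = -47/64.

α = 3.190, β = -0.734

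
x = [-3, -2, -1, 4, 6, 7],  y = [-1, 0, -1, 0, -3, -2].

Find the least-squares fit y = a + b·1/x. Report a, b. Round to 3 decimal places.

With design matrix M, MᵀM = [[6, -107/84]; [-107/84, 10385/7056]] and Mᵀy = [-7, 23/42]ᵀ.
Eliminating b: (10385/7056)·(row 1) − (-107/84)·(row 2) gives (50861/7056)·a = (10385/7056)·(-7) − (-107/84)·(23/42) = -22591/2352, so a = -67773/50861.
Then b = ((23/42) − (-107/84)·(-67773/50861))/(10385/7056) = -39732/50861.

a = -1.333, b = -0.781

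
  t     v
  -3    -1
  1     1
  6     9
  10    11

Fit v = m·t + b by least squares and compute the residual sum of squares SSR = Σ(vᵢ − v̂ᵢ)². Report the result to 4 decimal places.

SSR = 4.9897

The normal equations are: 146·m + 14·b = 168;  14·m + 4·b = 20.
Eliminating b: 4·(row 1) − 14·(row 2) gives 388·m = 4·168 − 14·20 = 392, so m = 98/97.
Then b = (20 − 14·(98/97))/4 = 142/97.
Residuals: 55/97, -143/97, 143/97, -55/97; SSR = 484/97.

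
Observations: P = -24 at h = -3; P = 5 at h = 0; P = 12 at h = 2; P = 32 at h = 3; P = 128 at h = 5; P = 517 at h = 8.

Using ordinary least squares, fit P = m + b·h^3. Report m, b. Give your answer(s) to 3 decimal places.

Normal-equation sums: Σ1 = 6, Σh^3 = 645, Σh^3·h^3 = 279291.
Right-hand side: ΣP = 670, Σh^3·P = 282312.
So MᵀM·[m, b]ᵀ = MᵀP: [[6, 645]; [645, 279291]]·[m, b]ᵀ = [670, 282312]ᵀ.
Eliminating b: 279291·(row 1) − 645·(row 2) gives 1259721·m = 279291·670 − 645·282312 = 5033730, so m = 1677910/419907.
Then b = (282312 − 645·(1677910/419907))/279291 = 420574/419907.

m = 3.996, b = 1.002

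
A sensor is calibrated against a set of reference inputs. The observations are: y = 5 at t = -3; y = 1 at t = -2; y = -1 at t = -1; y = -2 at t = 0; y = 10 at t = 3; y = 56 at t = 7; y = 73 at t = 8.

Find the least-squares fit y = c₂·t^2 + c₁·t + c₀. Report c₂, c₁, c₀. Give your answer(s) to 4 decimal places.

Compute the Gram sums: Σt^2·t^2 = 6676, Σt^2·t = 846, Σt^2 = 136, Σt·t = 136, Σt = 12, Σ1 = 7.
Right-hand side: Σt^2·y = 7554, Σt·y = 990, Σy = 142.
MᵀM·[c₂, c₁, c₀]ᵀ = Mᵀy becomes [[6676, 846, 136]; [846, 136, 12]; [136, 12, 7]]·[c₂, c₁, c₀]ᵀ = [7554, 990, 142]ᵀ.
Row-reducing yields c₂ = 12917/12117, c₁ = 3263/4039, c₀ = -3134/1731.

c₂ = 1.0660, c₁ = 0.8079, c₀ = -1.8105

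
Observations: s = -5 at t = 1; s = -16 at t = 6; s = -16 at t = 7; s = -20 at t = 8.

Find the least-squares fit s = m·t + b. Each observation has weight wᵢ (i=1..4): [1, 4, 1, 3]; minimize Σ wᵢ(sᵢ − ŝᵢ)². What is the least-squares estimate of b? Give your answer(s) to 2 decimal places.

Compute the Gram sums: Σwᵢ·t·t = 386, Σwᵢ·t = 56, Σwᵢ·1 = 9.
For AᵀWs: Σwᵢ·t·s = -981, Σwᵢ·s = -145.
Eliminating b: 9·(row 1) − 56·(row 2) gives 338·m = 9·(-981) − 56·(-145) = -709, so m = -709/338.
Then b = ((-145) − 56·(-709/338))/9 = -517/169.

b = -3.06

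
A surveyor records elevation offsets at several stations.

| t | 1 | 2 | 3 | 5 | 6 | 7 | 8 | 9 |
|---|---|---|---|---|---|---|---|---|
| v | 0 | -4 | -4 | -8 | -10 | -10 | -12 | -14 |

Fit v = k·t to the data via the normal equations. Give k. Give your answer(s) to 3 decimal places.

k = -1.532

Sums needed: Σt·t = 269.
For Xᵀv: Σt·v = -412.
XᵀX·[k]ᵀ = Xᵀv becomes [[269]]·[k]ᵀ = [-412]ᵀ.
Hence k = -412 / 269 ≈ -1.5316.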